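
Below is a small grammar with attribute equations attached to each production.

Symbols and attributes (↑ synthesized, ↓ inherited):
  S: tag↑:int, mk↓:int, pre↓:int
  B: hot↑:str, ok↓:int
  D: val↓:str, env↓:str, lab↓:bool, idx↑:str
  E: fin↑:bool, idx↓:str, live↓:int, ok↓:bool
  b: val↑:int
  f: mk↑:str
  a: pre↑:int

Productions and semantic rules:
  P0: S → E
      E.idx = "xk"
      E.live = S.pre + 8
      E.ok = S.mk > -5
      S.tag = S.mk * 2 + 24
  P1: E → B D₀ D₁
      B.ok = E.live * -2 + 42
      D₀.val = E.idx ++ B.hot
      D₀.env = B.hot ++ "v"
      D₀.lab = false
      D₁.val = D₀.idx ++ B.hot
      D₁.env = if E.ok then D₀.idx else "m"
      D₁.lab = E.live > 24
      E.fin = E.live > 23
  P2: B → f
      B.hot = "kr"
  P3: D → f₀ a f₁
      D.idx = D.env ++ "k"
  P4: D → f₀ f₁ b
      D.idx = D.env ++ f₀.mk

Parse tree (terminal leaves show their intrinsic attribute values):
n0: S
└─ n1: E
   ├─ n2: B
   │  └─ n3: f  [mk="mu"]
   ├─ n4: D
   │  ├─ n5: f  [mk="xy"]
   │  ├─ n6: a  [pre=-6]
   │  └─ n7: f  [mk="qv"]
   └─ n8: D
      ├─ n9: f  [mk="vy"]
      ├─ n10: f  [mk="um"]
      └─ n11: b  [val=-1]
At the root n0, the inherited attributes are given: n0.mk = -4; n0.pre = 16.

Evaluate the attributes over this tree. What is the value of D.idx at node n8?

"krvkvy"

1. n0.mk = -4  [given at root]
2. n0.pre = 16  [given at root]
3. n1.idx = "xk"  ["xk"]
4. n1.live = 24  [S.pre + 8]
5. n1.ok = true  [S.mk > -5]
6. n2.ok = -6  [E.live * -2 + 42]
7. n3.mk = "mu"  [terminal]
8. n2.hot = "kr"  ["kr"]
9. n4.val = "xkkr"  [E.idx ++ B.hot]
10. n4.env = "krv"  [B.hot ++ "v"]
11. n4.lab = false  [false]
12. n5.mk = "xy"  [terminal]
13. n6.pre = -6  [terminal]
14. n7.mk = "qv"  [terminal]
15. n4.idx = "krvk"  [D.env ++ "k"]
16. n8.val = "krvkkr"  [D₀.idx ++ B.hot]
17. n8.env = "krvk"  [if E.ok then D₀.idx else "m"]
18. n8.lab = false  [E.live > 24]
19. n9.mk = "vy"  [terminal]
20. n10.mk = "um"  [terminal]
21. n11.val = -1  [terminal]
22. n8.idx = "krvkvy"  [D.env ++ f₀.mk]
23. n1.fin = true  [E.live > 23]
24. n0.tag = 16  [S.mk * 2 + 24]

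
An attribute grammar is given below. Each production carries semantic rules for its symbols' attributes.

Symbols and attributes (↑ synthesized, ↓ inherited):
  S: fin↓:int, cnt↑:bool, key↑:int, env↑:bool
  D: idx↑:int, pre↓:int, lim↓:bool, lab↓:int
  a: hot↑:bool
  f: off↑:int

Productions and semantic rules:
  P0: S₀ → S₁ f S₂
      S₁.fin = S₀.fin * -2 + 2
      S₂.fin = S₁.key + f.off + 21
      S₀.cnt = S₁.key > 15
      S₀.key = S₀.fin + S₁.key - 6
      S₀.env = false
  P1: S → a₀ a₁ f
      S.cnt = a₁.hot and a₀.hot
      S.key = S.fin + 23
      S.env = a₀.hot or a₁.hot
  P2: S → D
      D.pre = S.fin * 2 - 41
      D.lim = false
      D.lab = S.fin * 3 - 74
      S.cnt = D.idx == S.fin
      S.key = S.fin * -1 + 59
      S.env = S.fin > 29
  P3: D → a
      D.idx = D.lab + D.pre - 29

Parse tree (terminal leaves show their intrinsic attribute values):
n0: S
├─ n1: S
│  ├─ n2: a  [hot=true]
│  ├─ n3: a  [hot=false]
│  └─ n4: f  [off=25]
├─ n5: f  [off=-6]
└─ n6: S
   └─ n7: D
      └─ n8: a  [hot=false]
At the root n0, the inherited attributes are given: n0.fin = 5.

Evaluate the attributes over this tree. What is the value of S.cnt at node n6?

false

1. n0.fin = 5  [given at root]
2. n1.fin = -8  [S₀.fin * -2 + 2]
3. n2.hot = true  [terminal]
4. n3.hot = false  [terminal]
5. n4.off = 25  [terminal]
6. n1.cnt = false  [a₁.hot and a₀.hot]
7. n1.key = 15  [S.fin + 23]
8. n1.env = true  [a₀.hot or a₁.hot]
9. n5.off = -6  [terminal]
10. n6.fin = 30  [S₁.key + f.off + 21]
11. n7.pre = 19  [S.fin * 2 - 41]
12. n7.lim = false  [false]
13. n7.lab = 16  [S.fin * 3 - 74]
14. n8.hot = false  [terminal]
15. n7.idx = 6  [D.lab + D.pre - 29]
16. n6.cnt = false  [D.idx == S.fin]
17. n6.key = 29  [S.fin * -1 + 59]
18. n6.env = true  [S.fin > 29]
19. n0.cnt = false  [S₁.key > 15]
20. n0.key = 14  [S₀.fin + S₁.key - 6]
21. n0.env = false  [false]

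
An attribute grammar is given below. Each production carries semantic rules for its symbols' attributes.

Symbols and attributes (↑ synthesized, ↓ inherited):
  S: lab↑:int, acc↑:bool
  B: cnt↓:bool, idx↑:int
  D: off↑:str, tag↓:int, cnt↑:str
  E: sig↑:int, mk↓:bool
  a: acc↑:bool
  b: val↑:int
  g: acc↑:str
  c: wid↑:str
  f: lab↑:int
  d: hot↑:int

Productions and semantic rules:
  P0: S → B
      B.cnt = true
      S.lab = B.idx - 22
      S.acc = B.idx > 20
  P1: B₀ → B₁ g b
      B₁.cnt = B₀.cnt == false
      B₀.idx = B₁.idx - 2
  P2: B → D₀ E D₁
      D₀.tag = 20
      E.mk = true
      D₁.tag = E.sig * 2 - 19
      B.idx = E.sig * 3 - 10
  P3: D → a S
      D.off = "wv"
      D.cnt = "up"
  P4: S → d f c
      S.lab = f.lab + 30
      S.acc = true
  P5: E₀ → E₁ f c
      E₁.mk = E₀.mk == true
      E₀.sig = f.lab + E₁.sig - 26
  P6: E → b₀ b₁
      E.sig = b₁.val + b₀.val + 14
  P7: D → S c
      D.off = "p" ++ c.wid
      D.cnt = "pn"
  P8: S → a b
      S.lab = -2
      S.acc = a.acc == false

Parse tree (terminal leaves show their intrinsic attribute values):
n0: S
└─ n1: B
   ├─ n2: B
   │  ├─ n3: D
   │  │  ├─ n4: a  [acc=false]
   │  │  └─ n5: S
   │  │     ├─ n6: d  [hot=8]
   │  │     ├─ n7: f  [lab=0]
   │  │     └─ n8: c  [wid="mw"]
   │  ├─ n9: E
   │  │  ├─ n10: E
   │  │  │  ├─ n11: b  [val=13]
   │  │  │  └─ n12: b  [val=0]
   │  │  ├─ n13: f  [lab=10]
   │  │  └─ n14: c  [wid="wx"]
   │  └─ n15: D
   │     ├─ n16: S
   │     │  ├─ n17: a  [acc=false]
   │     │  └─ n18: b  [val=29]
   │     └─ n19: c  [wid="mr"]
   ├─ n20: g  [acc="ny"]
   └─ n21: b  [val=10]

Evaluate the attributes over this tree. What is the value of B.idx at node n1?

21

1. n1.cnt = true  [true]
2. n2.cnt = false  [B₀.cnt == false]
3. n3.tag = 20  [20]
4. n4.acc = false  [terminal]
5. n6.hot = 8  [terminal]
6. n7.lab = 0  [terminal]
7. n8.wid = "mw"  [terminal]
8. n5.lab = 30  [f.lab + 30]
9. n5.acc = true  [true]
10. n3.off = "wv"  ["wv"]
11. n3.cnt = "up"  ["up"]
12. n9.mk = true  [true]
13. n10.mk = true  [E₀.mk == true]
14. n11.val = 13  [terminal]
15. n12.val = 0  [terminal]
16. n10.sig = 27  [b₁.val + b₀.val + 14]
17. n13.lab = 10  [terminal]
18. n14.wid = "wx"  [terminal]
19. n9.sig = 11  [f.lab + E₁.sig - 26]
20. n15.tag = 3  [E.sig * 2 - 19]
21. n17.acc = false  [terminal]
22. n18.val = 29  [terminal]
23. n16.lab = -2  [-2]
24. n16.acc = true  [a.acc == false]
25. n19.wid = "mr"  [terminal]
26. n15.off = "pmr"  ["p" ++ c.wid]
27. n15.cnt = "pn"  ["pn"]
28. n2.idx = 23  [E.sig * 3 - 10]
29. n20.acc = "ny"  [terminal]
30. n21.val = 10  [terminal]
31. n1.idx = 21  [B₁.idx - 2]
32. n0.lab = -1  [B.idx - 22]
33. n0.acc = true  [B.idx > 20]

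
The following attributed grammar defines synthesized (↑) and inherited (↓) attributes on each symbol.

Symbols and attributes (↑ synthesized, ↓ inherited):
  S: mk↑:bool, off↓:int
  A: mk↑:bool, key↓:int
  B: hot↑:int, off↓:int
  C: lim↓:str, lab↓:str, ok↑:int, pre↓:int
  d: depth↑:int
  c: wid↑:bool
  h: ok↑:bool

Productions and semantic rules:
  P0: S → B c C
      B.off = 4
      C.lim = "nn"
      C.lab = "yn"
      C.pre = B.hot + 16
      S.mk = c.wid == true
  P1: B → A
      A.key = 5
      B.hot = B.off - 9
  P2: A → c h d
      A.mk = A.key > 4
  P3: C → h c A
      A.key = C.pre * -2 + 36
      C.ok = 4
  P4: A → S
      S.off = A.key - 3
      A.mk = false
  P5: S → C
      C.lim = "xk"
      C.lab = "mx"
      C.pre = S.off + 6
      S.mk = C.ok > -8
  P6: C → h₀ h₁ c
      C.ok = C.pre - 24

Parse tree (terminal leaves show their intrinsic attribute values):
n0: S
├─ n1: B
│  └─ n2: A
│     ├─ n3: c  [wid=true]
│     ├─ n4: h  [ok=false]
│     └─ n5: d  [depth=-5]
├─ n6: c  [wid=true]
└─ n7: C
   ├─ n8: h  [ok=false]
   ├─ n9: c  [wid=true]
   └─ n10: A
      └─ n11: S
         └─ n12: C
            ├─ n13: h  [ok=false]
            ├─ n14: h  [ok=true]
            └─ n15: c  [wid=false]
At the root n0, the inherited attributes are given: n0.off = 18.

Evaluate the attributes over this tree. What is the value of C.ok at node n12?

-7

1. n0.off = 18  [given at root]
2. n1.off = 4  [4]
3. n2.key = 5  [5]
4. n3.wid = true  [terminal]
5. n4.ok = false  [terminal]
6. n5.depth = -5  [terminal]
7. n2.mk = true  [A.key > 4]
8. n1.hot = -5  [B.off - 9]
9. n6.wid = true  [terminal]
10. n7.lim = "nn"  ["nn"]
11. n7.lab = "yn"  ["yn"]
12. n7.pre = 11  [B.hot + 16]
13. n8.ok = false  [terminal]
14. n9.wid = true  [terminal]
15. n10.key = 14  [C.pre * -2 + 36]
16. n11.off = 11  [A.key - 3]
17. n12.lim = "xk"  ["xk"]
18. n12.lab = "mx"  ["mx"]
19. n12.pre = 17  [S.off + 6]
20. n13.ok = false  [terminal]
21. n14.ok = true  [terminal]
22. n15.wid = false  [terminal]
23. n12.ok = -7  [C.pre - 24]
24. n11.mk = true  [C.ok > -8]
25. n10.mk = false  [false]
26. n7.ok = 4  [4]
27. n0.mk = true  [c.wid == true]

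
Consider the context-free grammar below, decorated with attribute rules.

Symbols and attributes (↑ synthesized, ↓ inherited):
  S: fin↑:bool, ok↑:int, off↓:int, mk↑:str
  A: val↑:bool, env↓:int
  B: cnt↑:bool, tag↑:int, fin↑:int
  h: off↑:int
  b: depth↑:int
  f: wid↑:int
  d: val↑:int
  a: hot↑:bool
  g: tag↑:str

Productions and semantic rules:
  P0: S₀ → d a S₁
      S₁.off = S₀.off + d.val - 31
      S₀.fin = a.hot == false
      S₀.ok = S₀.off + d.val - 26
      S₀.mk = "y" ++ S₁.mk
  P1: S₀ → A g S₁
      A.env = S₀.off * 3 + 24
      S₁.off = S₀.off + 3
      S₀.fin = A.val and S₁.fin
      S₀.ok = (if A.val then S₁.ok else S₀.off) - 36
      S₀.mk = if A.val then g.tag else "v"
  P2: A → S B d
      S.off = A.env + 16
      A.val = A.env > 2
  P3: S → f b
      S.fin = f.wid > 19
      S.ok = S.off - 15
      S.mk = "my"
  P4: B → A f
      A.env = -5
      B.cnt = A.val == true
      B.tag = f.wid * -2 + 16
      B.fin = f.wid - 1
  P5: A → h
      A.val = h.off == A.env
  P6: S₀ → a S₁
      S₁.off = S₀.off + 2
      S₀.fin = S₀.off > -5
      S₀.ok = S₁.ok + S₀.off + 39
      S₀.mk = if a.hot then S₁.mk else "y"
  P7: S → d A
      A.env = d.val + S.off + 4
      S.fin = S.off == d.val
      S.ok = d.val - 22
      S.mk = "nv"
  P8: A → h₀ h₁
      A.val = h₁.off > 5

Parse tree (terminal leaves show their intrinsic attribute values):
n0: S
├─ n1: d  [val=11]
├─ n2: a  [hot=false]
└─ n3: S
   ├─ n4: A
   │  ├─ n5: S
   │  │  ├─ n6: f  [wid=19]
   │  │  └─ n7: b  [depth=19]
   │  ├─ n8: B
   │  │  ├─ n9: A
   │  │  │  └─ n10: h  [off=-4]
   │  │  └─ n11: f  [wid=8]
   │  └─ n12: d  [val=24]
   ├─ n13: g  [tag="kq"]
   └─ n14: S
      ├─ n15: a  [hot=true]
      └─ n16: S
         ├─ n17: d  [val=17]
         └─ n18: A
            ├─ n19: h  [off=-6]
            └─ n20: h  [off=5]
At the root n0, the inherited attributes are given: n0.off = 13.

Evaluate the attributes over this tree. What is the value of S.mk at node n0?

1. n0.off = 13  [given at root]
2. n1.val = 11  [terminal]
3. n2.hot = false  [terminal]
4. n3.off = -7  [S₀.off + d.val - 31]
5. n4.env = 3  [S₀.off * 3 + 24]
6. n5.off = 19  [A.env + 16]
7. n6.wid = 19  [terminal]
8. n7.depth = 19  [terminal]
9. n5.fin = false  [f.wid > 19]
10. n5.ok = 4  [S.off - 15]
11. n5.mk = "my"  ["my"]
12. n9.env = -5  [-5]
13. n10.off = -4  [terminal]
14. n9.val = false  [h.off == A.env]
15. n11.wid = 8  [terminal]
16. n8.cnt = false  [A.val == true]
17. n8.tag = 0  [f.wid * -2 + 16]
18. n8.fin = 7  [f.wid - 1]
19. n12.val = 24  [terminal]
20. n4.val = true  [A.env > 2]
21. n13.tag = "kq"  [terminal]
22. n14.off = -4  [S₀.off + 3]
23. n15.hot = true  [terminal]
24. n16.off = -2  [S₀.off + 2]
25. n17.val = 17  [terminal]
26. n18.env = 19  [d.val + S.off + 4]
27. n19.off = -6  [terminal]
28. n20.off = 5  [terminal]
29. n18.val = false  [h₁.off > 5]
30. n16.fin = false  [S.off == d.val]
31. n16.ok = -5  [d.val - 22]
32. n16.mk = "nv"  ["nv"]
33. n14.fin = true  [S₀.off > -5]
34. n14.ok = 30  [S₁.ok + S₀.off + 39]
35. n14.mk = "nv"  [if a.hot then S₁.mk else "y"]
36. n3.fin = true  [A.val and S₁.fin]
37. n3.ok = -6  [(if A.val then S₁.ok else S₀.off) - 36]
38. n3.mk = "kq"  [if A.val then g.tag else "v"]
39. n0.fin = true  [a.hot == false]
40. n0.ok = -2  [S₀.off + d.val - 26]
41. n0.mk = "ykq"  ["y" ++ S₁.mk]

"ykq"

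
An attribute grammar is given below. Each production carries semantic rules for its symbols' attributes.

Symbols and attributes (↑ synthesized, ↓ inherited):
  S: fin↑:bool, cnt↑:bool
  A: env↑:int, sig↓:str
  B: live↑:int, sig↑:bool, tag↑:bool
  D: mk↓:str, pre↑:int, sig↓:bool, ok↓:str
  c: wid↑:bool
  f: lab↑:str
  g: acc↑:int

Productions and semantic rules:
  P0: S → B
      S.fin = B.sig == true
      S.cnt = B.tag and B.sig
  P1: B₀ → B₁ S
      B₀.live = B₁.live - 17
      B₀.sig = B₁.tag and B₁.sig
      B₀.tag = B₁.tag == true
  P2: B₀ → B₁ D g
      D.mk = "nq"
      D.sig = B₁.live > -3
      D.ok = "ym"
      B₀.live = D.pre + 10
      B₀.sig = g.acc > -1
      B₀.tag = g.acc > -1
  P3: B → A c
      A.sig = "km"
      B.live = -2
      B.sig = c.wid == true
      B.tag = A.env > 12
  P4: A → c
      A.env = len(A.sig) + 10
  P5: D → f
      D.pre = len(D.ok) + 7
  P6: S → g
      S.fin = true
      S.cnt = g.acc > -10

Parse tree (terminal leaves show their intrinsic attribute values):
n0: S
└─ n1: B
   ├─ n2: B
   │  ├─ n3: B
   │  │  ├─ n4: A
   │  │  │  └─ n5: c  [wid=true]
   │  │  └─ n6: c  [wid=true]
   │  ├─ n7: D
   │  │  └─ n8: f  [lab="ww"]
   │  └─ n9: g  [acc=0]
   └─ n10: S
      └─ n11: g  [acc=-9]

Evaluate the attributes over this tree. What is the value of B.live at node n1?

2

1. n4.sig = "km"  ["km"]
2. n5.wid = true  [terminal]
3. n4.env = 12  [len(A.sig) + 10]
4. n6.wid = true  [terminal]
5. n3.live = -2  [-2]
6. n3.sig = true  [c.wid == true]
7. n3.tag = false  [A.env > 12]
8. n7.mk = "nq"  ["nq"]
9. n7.sig = true  [B₁.live > -3]
10. n7.ok = "ym"  ["ym"]
11. n8.lab = "ww"  [terminal]
12. n7.pre = 9  [len(D.ok) + 7]
13. n9.acc = 0  [terminal]
14. n2.live = 19  [D.pre + 10]
15. n2.sig = true  [g.acc > -1]
16. n2.tag = true  [g.acc > -1]
17. n11.acc = -9  [terminal]
18. n10.fin = true  [true]
19. n10.cnt = true  [g.acc > -10]
20. n1.live = 2  [B₁.live - 17]
21. n1.sig = true  [B₁.tag and B₁.sig]
22. n1.tag = true  [B₁.tag == true]
23. n0.fin = true  [B.sig == true]
24. n0.cnt = true  [B.tag and B.sig]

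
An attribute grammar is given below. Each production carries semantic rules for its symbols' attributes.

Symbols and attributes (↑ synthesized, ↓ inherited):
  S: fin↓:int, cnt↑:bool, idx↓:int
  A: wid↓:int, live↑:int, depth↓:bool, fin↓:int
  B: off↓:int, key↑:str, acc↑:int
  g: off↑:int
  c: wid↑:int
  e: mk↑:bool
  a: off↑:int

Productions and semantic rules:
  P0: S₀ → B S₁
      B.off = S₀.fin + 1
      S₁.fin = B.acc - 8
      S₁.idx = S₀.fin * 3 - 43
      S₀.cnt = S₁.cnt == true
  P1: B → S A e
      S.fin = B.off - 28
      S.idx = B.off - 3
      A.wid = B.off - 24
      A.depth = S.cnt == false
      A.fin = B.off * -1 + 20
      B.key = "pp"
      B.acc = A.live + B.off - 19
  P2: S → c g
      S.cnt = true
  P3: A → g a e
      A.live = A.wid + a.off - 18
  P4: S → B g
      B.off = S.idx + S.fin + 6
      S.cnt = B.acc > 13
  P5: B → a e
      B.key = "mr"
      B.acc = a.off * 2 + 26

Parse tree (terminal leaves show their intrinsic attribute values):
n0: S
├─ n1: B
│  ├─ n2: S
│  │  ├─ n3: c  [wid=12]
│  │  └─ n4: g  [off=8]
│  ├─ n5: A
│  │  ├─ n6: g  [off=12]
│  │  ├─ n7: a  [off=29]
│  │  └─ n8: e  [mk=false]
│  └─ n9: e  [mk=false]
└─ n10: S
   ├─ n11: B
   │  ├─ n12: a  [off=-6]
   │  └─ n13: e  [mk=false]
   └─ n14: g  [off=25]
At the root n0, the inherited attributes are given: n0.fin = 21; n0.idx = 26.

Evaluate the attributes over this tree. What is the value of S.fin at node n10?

1. n0.fin = 21  [given at root]
2. n0.idx = 26  [given at root]
3. n1.off = 22  [S₀.fin + 1]
4. n2.fin = -6  [B.off - 28]
5. n2.idx = 19  [B.off - 3]
6. n3.wid = 12  [terminal]
7. n4.off = 8  [terminal]
8. n2.cnt = true  [true]
9. n5.wid = -2  [B.off - 24]
10. n5.depth = false  [S.cnt == false]
11. n5.fin = -2  [B.off * -1 + 20]
12. n6.off = 12  [terminal]
13. n7.off = 29  [terminal]
14. n8.mk = false  [terminal]
15. n5.live = 9  [A.wid + a.off - 18]
16. n9.mk = false  [terminal]
17. n1.key = "pp"  ["pp"]
18. n1.acc = 12  [A.live + B.off - 19]
19. n10.fin = 4  [B.acc - 8]
20. n10.idx = 20  [S₀.fin * 3 - 43]
21. n11.off = 30  [S.idx + S.fin + 6]
22. n12.off = -6  [terminal]
23. n13.mk = false  [terminal]
24. n11.key = "mr"  ["mr"]
25. n11.acc = 14  [a.off * 2 + 26]
26. n14.off = 25  [terminal]
27. n10.cnt = true  [B.acc > 13]
28. n0.cnt = true  [S₁.cnt == true]

4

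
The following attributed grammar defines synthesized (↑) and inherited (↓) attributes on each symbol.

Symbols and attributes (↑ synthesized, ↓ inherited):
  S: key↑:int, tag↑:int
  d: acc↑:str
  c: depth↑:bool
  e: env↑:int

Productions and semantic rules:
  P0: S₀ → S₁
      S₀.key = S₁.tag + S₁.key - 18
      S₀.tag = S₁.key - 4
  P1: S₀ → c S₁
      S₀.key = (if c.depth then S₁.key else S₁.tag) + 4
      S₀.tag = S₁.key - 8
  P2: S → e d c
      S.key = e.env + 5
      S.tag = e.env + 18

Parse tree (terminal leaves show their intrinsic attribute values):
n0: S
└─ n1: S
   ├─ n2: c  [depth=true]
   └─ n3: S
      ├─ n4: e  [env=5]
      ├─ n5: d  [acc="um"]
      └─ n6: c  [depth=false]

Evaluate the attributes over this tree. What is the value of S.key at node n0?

1. n2.depth = true  [terminal]
2. n4.env = 5  [terminal]
3. n5.acc = "um"  [terminal]
4. n6.depth = false  [terminal]
5. n3.key = 10  [e.env + 5]
6. n3.tag = 23  [e.env + 18]
7. n1.key = 14  [(if c.depth then S₁.key else S₁.tag) + 4]
8. n1.tag = 2  [S₁.key - 8]
9. n0.key = -2  [S₁.tag + S₁.key - 18]
10. n0.tag = 10  [S₁.key - 4]

-2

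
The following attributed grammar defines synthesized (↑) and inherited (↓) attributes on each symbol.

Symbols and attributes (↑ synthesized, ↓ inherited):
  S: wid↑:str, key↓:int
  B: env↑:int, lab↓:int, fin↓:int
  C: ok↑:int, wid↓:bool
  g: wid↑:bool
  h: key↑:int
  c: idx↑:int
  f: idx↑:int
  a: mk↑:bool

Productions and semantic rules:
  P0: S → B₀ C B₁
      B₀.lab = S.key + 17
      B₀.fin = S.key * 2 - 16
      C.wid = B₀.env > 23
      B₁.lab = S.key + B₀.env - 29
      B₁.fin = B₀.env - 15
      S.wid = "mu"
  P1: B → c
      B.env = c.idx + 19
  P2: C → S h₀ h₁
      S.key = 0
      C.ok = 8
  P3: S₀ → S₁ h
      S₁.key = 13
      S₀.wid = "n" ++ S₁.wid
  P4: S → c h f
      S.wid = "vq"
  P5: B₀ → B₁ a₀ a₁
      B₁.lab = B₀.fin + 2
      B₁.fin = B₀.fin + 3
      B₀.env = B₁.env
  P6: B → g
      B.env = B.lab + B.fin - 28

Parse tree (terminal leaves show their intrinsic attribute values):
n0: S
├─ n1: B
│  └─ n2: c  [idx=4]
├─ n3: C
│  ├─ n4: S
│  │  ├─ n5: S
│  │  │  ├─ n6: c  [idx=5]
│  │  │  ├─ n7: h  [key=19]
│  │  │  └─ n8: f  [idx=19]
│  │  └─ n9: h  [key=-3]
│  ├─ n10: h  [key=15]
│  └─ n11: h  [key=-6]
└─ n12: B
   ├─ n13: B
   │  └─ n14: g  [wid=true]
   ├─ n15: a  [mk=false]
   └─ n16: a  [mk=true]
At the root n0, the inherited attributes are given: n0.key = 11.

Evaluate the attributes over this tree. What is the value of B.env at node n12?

-7

1. n0.key = 11  [given at root]
2. n1.lab = 28  [S.key + 17]
3. n1.fin = 6  [S.key * 2 - 16]
4. n2.idx = 4  [terminal]
5. n1.env = 23  [c.idx + 19]
6. n3.wid = false  [B₀.env > 23]
7. n4.key = 0  [0]
8. n5.key = 13  [13]
9. n6.idx = 5  [terminal]
10. n7.key = 19  [terminal]
11. n8.idx = 19  [terminal]
12. n5.wid = "vq"  ["vq"]
13. n9.key = -3  [terminal]
14. n4.wid = "nvq"  ["n" ++ S₁.wid]
15. n10.key = 15  [terminal]
16. n11.key = -6  [terminal]
17. n3.ok = 8  [8]
18. n12.lab = 5  [S.key + B₀.env - 29]
19. n12.fin = 8  [B₀.env - 15]
20. n13.lab = 10  [B₀.fin + 2]
21. n13.fin = 11  [B₀.fin + 3]
22. n14.wid = true  [terminal]
23. n13.env = -7  [B.lab + B.fin - 28]
24. n15.mk = false  [terminal]
25. n16.mk = true  [terminal]
26. n12.env = -7  [B₁.env]
27. n0.wid = "mu"  ["mu"]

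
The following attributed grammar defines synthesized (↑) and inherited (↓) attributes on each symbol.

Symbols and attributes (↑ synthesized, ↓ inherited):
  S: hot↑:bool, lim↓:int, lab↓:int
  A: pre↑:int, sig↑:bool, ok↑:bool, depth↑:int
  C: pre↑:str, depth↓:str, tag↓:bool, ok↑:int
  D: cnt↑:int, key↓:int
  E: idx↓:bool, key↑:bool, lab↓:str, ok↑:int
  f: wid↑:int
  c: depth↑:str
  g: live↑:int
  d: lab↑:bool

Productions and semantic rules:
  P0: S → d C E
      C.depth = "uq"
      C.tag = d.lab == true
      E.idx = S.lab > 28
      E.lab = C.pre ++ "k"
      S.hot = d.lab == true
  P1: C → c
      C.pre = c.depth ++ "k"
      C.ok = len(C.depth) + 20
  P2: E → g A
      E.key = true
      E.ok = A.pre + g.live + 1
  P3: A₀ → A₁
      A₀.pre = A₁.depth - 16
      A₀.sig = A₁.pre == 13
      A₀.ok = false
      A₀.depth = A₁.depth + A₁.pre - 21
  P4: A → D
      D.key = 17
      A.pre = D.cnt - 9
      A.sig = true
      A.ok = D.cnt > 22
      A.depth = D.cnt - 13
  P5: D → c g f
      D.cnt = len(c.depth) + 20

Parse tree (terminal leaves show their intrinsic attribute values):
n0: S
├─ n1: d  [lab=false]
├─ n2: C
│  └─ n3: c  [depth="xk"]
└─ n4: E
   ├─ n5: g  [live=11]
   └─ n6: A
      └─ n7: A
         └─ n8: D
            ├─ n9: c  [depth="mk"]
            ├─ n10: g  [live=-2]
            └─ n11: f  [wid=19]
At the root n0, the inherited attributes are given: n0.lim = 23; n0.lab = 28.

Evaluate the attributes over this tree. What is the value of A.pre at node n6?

-7

1. n0.lim = 23  [given at root]
2. n0.lab = 28  [given at root]
3. n1.lab = false  [terminal]
4. n2.depth = "uq"  ["uq"]
5. n2.tag = false  [d.lab == true]
6. n3.depth = "xk"  [terminal]
7. n2.pre = "xkk"  [c.depth ++ "k"]
8. n2.ok = 22  [len(C.depth) + 20]
9. n4.idx = false  [S.lab > 28]
10. n4.lab = "xkkk"  [C.pre ++ "k"]
11. n5.live = 11  [terminal]
12. n8.key = 17  [17]
13. n9.depth = "mk"  [terminal]
14. n10.live = -2  [terminal]
15. n11.wid = 19  [terminal]
16. n8.cnt = 22  [len(c.depth) + 20]
17. n7.pre = 13  [D.cnt - 9]
18. n7.sig = true  [true]
19. n7.ok = false  [D.cnt > 22]
20. n7.depth = 9  [D.cnt - 13]
21. n6.pre = -7  [A₁.depth - 16]
22. n6.sig = true  [A₁.pre == 13]
23. n6.ok = false  [false]
24. n6.depth = 1  [A₁.depth + A₁.pre - 21]
25. n4.key = true  [true]
26. n4.ok = 5  [A.pre + g.live + 1]
27. n0.hot = false  [d.lab == true]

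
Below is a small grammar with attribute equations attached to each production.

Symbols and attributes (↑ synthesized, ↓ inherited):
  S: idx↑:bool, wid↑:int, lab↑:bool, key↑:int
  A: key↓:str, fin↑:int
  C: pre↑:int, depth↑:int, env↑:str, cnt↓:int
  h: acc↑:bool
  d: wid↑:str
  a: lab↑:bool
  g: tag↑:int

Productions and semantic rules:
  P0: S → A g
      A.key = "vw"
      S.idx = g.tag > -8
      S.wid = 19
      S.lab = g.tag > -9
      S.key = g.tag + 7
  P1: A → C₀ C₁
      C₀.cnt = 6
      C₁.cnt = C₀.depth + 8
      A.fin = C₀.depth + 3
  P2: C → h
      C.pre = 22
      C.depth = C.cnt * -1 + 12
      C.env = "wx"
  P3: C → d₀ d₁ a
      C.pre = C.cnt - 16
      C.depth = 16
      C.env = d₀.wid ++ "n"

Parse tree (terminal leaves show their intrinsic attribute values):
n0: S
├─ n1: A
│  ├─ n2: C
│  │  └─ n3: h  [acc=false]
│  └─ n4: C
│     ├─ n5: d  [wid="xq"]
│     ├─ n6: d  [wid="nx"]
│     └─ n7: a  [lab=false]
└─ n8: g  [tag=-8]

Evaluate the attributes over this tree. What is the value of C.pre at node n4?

1. n1.key = "vw"  ["vw"]
2. n2.cnt = 6  [6]
3. n3.acc = false  [terminal]
4. n2.pre = 22  [22]
5. n2.depth = 6  [C.cnt * -1 + 12]
6. n2.env = "wx"  ["wx"]
7. n4.cnt = 14  [C₀.depth + 8]
8. n5.wid = "xq"  [terminal]
9. n6.wid = "nx"  [terminal]
10. n7.lab = false  [terminal]
11. n4.pre = -2  [C.cnt - 16]
12. n4.depth = 16  [16]
13. n4.env = "xqn"  [d₀.wid ++ "n"]
14. n1.fin = 9  [C₀.depth + 3]
15. n8.tag = -8  [terminal]
16. n0.idx = false  [g.tag > -8]
17. n0.wid = 19  [19]
18. n0.lab = true  [g.tag > -9]
19. n0.key = -1  [g.tag + 7]

-2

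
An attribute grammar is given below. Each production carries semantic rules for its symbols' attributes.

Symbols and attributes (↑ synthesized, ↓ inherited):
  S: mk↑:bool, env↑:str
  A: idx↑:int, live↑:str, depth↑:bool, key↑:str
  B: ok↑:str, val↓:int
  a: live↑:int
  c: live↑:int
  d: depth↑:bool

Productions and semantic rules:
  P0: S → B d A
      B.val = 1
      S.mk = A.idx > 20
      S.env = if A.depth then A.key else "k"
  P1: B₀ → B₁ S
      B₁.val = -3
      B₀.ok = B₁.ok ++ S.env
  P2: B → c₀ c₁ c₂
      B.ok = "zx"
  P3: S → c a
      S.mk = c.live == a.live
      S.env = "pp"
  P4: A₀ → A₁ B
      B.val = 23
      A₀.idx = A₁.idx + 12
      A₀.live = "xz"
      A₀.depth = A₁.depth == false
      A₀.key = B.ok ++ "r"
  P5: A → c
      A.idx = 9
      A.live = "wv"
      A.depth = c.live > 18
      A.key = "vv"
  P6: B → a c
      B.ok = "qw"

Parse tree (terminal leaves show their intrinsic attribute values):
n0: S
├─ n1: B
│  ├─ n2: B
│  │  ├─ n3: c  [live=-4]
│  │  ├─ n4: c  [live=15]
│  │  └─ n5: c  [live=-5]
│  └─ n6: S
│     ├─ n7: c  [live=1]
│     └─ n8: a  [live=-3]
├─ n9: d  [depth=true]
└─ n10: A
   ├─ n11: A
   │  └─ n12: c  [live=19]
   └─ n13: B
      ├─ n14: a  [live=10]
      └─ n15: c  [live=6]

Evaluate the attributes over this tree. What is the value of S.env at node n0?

1. n1.val = 1  [1]
2. n2.val = -3  [-3]
3. n3.live = -4  [terminal]
4. n4.live = 15  [terminal]
5. n5.live = -5  [terminal]
6. n2.ok = "zx"  ["zx"]
7. n7.live = 1  [terminal]
8. n8.live = -3  [terminal]
9. n6.mk = false  [c.live == a.live]
10. n6.env = "pp"  ["pp"]
11. n1.ok = "zxpp"  [B₁.ok ++ S.env]
12. n9.depth = true  [terminal]
13. n12.live = 19  [terminal]
14. n11.idx = 9  [9]
15. n11.live = "wv"  ["wv"]
16. n11.depth = true  [c.live > 18]
17. n11.key = "vv"  ["vv"]
18. n13.val = 23  [23]
19. n14.live = 10  [terminal]
20. n15.live = 6  [terminal]
21. n13.ok = "qw"  ["qw"]
22. n10.idx = 21  [A₁.idx + 12]
23. n10.live = "xz"  ["xz"]
24. n10.depth = false  [A₁.depth == false]
25. n10.key = "qwr"  [B.ok ++ "r"]
26. n0.mk = true  [A.idx > 20]
27. n0.env = "k"  [if A.depth then A.key else "k"]

"k"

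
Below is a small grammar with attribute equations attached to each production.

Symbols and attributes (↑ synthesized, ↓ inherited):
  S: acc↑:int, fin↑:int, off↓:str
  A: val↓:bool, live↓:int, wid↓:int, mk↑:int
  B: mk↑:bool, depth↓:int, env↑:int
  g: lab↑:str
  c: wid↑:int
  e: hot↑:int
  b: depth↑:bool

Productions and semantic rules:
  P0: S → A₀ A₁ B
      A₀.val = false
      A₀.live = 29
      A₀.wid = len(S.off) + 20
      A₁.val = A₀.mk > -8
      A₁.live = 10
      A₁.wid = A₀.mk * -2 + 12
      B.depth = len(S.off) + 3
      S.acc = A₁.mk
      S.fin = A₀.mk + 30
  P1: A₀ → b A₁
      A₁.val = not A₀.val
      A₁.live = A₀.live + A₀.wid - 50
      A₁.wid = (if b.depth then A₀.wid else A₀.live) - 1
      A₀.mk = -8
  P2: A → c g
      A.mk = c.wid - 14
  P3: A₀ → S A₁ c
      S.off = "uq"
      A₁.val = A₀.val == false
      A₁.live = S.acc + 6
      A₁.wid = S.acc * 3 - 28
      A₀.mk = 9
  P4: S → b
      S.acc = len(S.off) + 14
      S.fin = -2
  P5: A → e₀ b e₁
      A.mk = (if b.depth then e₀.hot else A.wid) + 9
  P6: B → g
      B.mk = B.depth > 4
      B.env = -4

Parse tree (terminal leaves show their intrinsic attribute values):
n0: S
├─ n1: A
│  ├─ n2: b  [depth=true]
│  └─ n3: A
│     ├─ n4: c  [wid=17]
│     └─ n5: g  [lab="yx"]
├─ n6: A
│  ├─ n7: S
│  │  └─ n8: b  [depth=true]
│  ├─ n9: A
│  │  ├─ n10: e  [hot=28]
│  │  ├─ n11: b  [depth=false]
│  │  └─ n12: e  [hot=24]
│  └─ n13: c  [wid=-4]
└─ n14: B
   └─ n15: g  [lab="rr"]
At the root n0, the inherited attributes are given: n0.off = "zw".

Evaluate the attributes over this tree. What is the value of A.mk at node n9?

1. n0.off = "zw"  [given at root]
2. n1.val = false  [false]
3. n1.live = 29  [29]
4. n1.wid = 22  [len(S.off) + 20]
5. n2.depth = true  [terminal]
6. n3.val = true  [not A₀.val]
7. n3.live = 1  [A₀.live + A₀.wid - 50]
8. n3.wid = 21  [(if b.depth then A₀.wid else A₀.live) - 1]
9. n4.wid = 17  [terminal]
10. n5.lab = "yx"  [terminal]
11. n3.mk = 3  [c.wid - 14]
12. n1.mk = -8  [-8]
13. n6.val = false  [A₀.mk > -8]
14. n6.live = 10  [10]
15. n6.wid = 28  [A₀.mk * -2 + 12]
16. n7.off = "uq"  ["uq"]
17. n8.depth = true  [terminal]
18. n7.acc = 16  [len(S.off) + 14]
19. n7.fin = -2  [-2]
20. n9.val = true  [A₀.val == false]
21. n9.live = 22  [S.acc + 6]
22. n9.wid = 20  [S.acc * 3 - 28]
23. n10.hot = 28  [terminal]
24. n11.depth = false  [terminal]
25. n12.hot = 24  [terminal]
26. n9.mk = 29  [(if b.depth then e₀.hot else A.wid) + 9]
27. n13.wid = -4  [terminal]
28. n6.mk = 9  [9]
29. n14.depth = 5  [len(S.off) + 3]
30. n15.lab = "rr"  [terminal]
31. n14.mk = true  [B.depth > 4]
32. n14.env = -4  [-4]
33. n0.acc = 9  [A₁.mk]
34. n0.fin = 22  [A₀.mk + 30]

29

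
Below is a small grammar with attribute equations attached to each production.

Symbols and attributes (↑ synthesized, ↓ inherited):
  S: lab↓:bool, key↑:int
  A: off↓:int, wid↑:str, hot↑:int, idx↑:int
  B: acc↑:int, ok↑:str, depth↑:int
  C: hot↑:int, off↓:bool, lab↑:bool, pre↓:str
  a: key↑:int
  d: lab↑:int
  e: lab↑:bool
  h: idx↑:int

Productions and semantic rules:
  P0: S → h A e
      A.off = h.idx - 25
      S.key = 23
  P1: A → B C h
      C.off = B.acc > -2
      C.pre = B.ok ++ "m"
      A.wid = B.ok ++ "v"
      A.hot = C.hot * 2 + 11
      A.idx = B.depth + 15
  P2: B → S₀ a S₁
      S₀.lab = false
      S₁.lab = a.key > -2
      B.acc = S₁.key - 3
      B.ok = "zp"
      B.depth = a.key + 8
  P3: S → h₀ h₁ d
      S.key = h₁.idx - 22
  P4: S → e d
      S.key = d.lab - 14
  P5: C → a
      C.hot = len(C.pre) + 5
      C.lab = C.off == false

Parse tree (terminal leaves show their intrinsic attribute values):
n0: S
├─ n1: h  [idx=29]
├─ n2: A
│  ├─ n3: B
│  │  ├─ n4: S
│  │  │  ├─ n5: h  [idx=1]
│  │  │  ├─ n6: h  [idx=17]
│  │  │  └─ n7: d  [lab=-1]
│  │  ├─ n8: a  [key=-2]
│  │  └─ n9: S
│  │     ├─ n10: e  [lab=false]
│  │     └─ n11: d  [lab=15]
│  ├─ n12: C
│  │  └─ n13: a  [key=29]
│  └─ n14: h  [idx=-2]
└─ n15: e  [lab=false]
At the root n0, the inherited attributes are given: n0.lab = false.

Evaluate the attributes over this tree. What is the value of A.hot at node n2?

1. n0.lab = false  [given at root]
2. n1.idx = 29  [terminal]
3. n2.off = 4  [h.idx - 25]
4. n4.lab = false  [false]
5. n5.idx = 1  [terminal]
6. n6.idx = 17  [terminal]
7. n7.lab = -1  [terminal]
8. n4.key = -5  [h₁.idx - 22]
9. n8.key = -2  [terminal]
10. n9.lab = false  [a.key > -2]
11. n10.lab = false  [terminal]
12. n11.lab = 15  [terminal]
13. n9.key = 1  [d.lab - 14]
14. n3.acc = -2  [S₁.key - 3]
15. n3.ok = "zp"  ["zp"]
16. n3.depth = 6  [a.key + 8]
17. n12.off = false  [B.acc > -2]
18. n12.pre = "zpm"  [B.ok ++ "m"]
19. n13.key = 29  [terminal]
20. n12.hot = 8  [len(C.pre) + 5]
21. n12.lab = true  [C.off == false]
22. n14.idx = -2  [terminal]
23. n2.wid = "zpv"  [B.ok ++ "v"]
24. n2.hot = 27  [C.hot * 2 + 11]
25. n2.idx = 21  [B.depth + 15]
26. n15.lab = false  [terminal]
27. n0.key = 23  [23]

27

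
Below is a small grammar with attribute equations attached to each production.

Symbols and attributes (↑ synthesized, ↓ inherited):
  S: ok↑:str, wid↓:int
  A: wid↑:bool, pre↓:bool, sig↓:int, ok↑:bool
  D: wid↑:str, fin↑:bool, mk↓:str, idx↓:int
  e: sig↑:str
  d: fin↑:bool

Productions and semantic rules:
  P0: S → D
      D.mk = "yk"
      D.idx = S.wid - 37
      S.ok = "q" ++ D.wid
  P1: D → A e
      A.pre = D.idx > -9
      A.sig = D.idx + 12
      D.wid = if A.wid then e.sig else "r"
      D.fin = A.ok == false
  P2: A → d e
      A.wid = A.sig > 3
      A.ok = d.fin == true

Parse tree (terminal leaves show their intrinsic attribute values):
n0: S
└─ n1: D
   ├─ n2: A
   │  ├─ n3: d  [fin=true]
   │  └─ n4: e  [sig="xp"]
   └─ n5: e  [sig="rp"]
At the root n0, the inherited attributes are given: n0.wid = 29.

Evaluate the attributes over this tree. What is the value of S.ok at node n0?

"qrp"

1. n0.wid = 29  [given at root]
2. n1.mk = "yk"  ["yk"]
3. n1.idx = -8  [S.wid - 37]
4. n2.pre = true  [D.idx > -9]
5. n2.sig = 4  [D.idx + 12]
6. n3.fin = true  [terminal]
7. n4.sig = "xp"  [terminal]
8. n2.wid = true  [A.sig > 3]
9. n2.ok = true  [d.fin == true]
10. n5.sig = "rp"  [terminal]
11. n1.wid = "rp"  [if A.wid then e.sig else "r"]
12. n1.fin = false  [A.ok == false]
13. n0.ok = "qrp"  ["q" ++ D.wid]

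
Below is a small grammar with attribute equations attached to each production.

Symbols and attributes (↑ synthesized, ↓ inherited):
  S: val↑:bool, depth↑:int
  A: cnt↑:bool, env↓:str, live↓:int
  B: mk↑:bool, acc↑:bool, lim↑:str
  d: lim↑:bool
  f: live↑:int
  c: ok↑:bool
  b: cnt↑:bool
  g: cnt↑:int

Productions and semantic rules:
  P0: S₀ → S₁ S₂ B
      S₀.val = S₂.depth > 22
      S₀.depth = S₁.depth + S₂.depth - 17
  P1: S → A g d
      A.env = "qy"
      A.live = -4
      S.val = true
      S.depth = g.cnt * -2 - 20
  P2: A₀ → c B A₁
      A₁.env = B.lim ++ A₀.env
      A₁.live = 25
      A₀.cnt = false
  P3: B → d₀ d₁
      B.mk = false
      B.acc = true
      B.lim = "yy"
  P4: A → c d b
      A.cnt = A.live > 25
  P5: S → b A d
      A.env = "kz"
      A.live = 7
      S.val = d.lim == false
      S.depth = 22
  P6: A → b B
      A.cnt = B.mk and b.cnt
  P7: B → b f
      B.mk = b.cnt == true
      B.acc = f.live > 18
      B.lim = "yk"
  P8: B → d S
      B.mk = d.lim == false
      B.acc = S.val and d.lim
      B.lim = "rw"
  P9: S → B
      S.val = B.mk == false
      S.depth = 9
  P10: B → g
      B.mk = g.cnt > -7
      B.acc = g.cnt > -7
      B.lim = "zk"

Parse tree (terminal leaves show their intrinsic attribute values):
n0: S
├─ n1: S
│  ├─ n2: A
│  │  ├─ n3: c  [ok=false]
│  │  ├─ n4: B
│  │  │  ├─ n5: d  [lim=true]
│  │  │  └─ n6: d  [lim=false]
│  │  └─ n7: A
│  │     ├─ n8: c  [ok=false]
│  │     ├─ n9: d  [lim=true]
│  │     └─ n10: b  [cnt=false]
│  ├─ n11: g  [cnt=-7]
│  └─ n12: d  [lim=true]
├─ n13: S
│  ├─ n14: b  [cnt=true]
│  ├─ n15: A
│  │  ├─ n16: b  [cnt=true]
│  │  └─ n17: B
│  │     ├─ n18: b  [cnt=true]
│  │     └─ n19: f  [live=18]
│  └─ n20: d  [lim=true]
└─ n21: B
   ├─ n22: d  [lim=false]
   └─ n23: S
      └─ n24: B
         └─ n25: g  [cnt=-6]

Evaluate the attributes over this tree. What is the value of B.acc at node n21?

1. n2.env = "qy"  ["qy"]
2. n2.live = -4  [-4]
3. n3.ok = false  [terminal]
4. n5.lim = true  [terminal]
5. n6.lim = false  [terminal]
6. n4.mk = false  [false]
7. n4.acc = true  [true]
8. n4.lim = "yy"  ["yy"]
9. n7.env = "yyqy"  [B.lim ++ A₀.env]
10. n7.live = 25  [25]
11. n8.ok = false  [terminal]
12. n9.lim = true  [terminal]
13. n10.cnt = false  [terminal]
14. n7.cnt = false  [A.live > 25]
15. n2.cnt = false  [false]
16. n11.cnt = -7  [terminal]
17. n12.lim = true  [terminal]
18. n1.val = true  [true]
19. n1.depth = -6  [g.cnt * -2 - 20]
20. n14.cnt = true  [terminal]
21. n15.env = "kz"  ["kz"]
22. n15.live = 7  [7]
23. n16.cnt = true  [terminal]
24. n18.cnt = true  [terminal]
25. n19.live = 18  [terminal]
26. n17.mk = true  [b.cnt == true]
27. n17.acc = false  [f.live > 18]
28. n17.lim = "yk"  ["yk"]
29. n15.cnt = true  [B.mk and b.cnt]
30. n20.lim = true  [terminal]
31. n13.val = false  [d.lim == false]
32. n13.depth = 22  [22]
33. n22.lim = false  [terminal]
34. n25.cnt = -6  [terminal]
35. n24.mk = true  [g.cnt > -7]
36. n24.acc = true  [g.cnt > -7]
37. n24.lim = "zk"  ["zk"]
38. n23.val = false  [B.mk == false]
39. n23.depth = 9  [9]
40. n21.mk = true  [d.lim == false]
41. n21.acc = false  [S.val and d.lim]
42. n21.lim = "rw"  ["rw"]
43. n0.val = false  [S₂.depth > 22]
44. n0.depth = -1  [S₁.depth + S₂.depth - 17]

false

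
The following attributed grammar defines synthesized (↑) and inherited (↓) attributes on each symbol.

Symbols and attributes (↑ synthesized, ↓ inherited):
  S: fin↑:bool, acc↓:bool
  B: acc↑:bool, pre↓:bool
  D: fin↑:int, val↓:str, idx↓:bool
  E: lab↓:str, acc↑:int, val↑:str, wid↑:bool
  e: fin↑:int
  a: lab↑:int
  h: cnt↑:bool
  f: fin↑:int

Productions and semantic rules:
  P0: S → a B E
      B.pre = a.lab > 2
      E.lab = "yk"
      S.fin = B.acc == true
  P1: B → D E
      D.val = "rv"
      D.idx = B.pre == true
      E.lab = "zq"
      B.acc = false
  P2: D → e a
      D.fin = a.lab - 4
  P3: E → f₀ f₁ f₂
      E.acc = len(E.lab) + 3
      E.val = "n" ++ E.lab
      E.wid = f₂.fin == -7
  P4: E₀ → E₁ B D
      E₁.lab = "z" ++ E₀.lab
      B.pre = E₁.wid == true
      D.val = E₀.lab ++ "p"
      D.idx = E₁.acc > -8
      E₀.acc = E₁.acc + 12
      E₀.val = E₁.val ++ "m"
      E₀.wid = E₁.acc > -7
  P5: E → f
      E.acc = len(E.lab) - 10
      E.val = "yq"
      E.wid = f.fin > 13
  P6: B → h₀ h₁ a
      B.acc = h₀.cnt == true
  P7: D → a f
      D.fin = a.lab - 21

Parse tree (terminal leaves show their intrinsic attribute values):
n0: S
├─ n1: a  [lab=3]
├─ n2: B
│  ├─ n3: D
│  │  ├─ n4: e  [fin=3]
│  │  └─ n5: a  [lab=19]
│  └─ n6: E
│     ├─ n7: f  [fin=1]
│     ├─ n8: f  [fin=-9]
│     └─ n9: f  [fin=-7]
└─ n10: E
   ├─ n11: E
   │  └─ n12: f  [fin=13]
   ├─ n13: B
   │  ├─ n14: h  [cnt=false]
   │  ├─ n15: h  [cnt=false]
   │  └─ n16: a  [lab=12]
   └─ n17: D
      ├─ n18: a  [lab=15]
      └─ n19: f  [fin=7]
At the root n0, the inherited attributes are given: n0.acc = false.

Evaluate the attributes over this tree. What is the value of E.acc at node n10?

5

1. n0.acc = false  [given at root]
2. n1.lab = 3  [terminal]
3. n2.pre = true  [a.lab > 2]
4. n3.val = "rv"  ["rv"]
5. n3.idx = true  [B.pre == true]
6. n4.fin = 3  [terminal]
7. n5.lab = 19  [terminal]
8. n3.fin = 15  [a.lab - 4]
9. n6.lab = "zq"  ["zq"]
10. n7.fin = 1  [terminal]
11. n8.fin = -9  [terminal]
12. n9.fin = -7  [terminal]
13. n6.acc = 5  [len(E.lab) + 3]
14. n6.val = "nzq"  ["n" ++ E.lab]
15. n6.wid = true  [f₂.fin == -7]
16. n2.acc = false  [false]
17. n10.lab = "yk"  ["yk"]
18. n11.lab = "zyk"  ["z" ++ E₀.lab]
19. n12.fin = 13  [terminal]
20. n11.acc = -7  [len(E.lab) - 10]
21. n11.val = "yq"  ["yq"]
22. n11.wid = false  [f.fin > 13]
23. n13.pre = false  [E₁.wid == true]
24. n14.cnt = false  [terminal]
25. n15.cnt = false  [terminal]
26. n16.lab = 12  [terminal]
27. n13.acc = false  [h₀.cnt == true]
28. n17.val = "ykp"  [E₀.lab ++ "p"]
29. n17.idx = true  [E₁.acc > -8]
30. n18.lab = 15  [terminal]
31. n19.fin = 7  [terminal]
32. n17.fin = -6  [a.lab - 21]
33. n10.acc = 5  [E₁.acc + 12]
34. n10.val = "yqm"  [E₁.val ++ "m"]
35. n10.wid = false  [E₁.acc > -7]
36. n0.fin = false  [B.acc == true]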